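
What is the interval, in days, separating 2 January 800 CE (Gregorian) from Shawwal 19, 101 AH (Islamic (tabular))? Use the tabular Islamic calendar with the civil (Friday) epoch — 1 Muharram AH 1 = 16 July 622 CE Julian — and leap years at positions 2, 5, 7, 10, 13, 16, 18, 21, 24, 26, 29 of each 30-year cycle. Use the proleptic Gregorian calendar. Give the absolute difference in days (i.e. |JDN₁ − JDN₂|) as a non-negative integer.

29094

JDN of the first date = 2013255.
JDN of the second date = 1984161.
|1984161 − 2013255| = 29094.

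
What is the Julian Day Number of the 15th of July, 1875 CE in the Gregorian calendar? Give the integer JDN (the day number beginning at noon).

JDN 2299161 is 15 October 1582 CE (Gregorian); the target day is +106924 days from there, so JDN = 2406085.

2406085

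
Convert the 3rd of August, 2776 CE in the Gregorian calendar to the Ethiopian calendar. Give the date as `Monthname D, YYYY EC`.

Hamle 21, 2768 EC

Julian Day Number of the source date = 2735188.
Converting JDN 2735188 to the Ethiopian calendar gives 21 Hamle 2768 EC.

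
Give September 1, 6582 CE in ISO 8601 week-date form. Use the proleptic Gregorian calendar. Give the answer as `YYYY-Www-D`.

The weekday is Sunday (ISO weekday 7).
That Sunday belongs to ISO week 35 of ISO year 6582.

6582-W35-7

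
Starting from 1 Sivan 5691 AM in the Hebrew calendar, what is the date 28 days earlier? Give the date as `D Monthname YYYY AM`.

2 Iyar 5691 AM

JDN of 1 Sivan 5691 AM = 2426479.
2426479 − 28 = 2426451.
JDN 2426451 in the Hebrew calendar is 2 Iyar 5691 AM.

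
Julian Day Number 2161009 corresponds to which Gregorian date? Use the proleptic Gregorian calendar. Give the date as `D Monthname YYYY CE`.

JDN 2451545 is 1 Jan 2000; 2161009 is −290536 days from there.

16 July 1204 CE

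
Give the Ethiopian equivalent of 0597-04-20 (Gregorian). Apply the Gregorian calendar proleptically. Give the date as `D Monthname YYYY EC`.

Both dates share Julian Day Number 1939220; in the Ethiopian calendar that is 23 Miyazya 589 EC.

23 Miyazya 589 EC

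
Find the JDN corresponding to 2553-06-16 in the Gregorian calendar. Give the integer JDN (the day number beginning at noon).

2653691

JDN 2400001 is 17 November 1858 CE (Gregorian), MJD 0; the target day is +253690 days from there, so JDN = 2653691.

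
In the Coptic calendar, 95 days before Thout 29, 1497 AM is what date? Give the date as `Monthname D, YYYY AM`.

Paoni 29, 1496 AM

JDN of Thout 29, 1497 AM = 2371472.
2371472 − 95 = 2371377.
JDN 2371377 in the Coptic calendar is Paoni 29, 1496 AM.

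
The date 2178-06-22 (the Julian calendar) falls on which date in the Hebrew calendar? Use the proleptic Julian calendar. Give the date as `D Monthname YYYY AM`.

21 Tammuz 5938 AM

Both dates share Julian Day Number 2516745; in the Hebrew calendar that is 21 Tammuz 5938 AM.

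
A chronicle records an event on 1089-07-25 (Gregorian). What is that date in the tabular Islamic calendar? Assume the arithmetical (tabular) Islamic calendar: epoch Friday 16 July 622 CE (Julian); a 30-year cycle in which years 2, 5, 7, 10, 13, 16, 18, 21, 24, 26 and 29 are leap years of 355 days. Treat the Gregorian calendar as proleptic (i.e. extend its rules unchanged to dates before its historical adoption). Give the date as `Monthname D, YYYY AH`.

Jumada al-Awwal 8, 482 AH

Both dates share Julian Day Number 2119015; in the tabular Islamic calendar that is 8 Jumada al-Awwal 482 AH.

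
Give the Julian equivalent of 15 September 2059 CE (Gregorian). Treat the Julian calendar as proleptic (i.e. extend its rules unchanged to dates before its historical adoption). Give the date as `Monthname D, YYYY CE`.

September 2, 2059 CE

At this point the Julian calendar is 13 days behind the Gregorian.
15 September 2059 Gregorian − 13 days → 2 September 2059 Julian.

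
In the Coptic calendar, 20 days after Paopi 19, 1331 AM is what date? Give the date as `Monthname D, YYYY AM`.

The starting date is JDN 2310860; 2310860 + 20 = 2310880.
JDN 2310880 corresponds to Hathor 9, 1331 AM.

Hathor 9, 1331 AM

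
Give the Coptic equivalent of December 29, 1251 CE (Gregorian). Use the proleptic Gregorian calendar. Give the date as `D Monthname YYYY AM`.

25 Koiak 968 AM

Both dates share Julian Day Number 2178341; in the Coptic calendar that is 25 Koiak 968 AM.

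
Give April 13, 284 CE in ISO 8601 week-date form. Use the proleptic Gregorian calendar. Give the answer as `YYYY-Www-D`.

The weekday is Sunday (ISO weekday 7).
That Sunday belongs to ISO week 15 of ISO year 284.

0284-W15-7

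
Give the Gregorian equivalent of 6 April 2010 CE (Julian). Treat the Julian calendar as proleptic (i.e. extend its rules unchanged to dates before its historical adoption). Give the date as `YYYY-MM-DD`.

2010-04-19

The Julian–Gregorian offset here is 13 days (Julian trailing).
6 April 2010 Julian + 13 days → 19 April 2010 Gregorian.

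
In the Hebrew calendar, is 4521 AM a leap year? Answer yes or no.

no

Hebrew year 4521 is year 18 of its 19-year Metonic cycle; leap years are at positions 3, 6, 8, 11, 14, 17, 19, so it is a common year (12 months).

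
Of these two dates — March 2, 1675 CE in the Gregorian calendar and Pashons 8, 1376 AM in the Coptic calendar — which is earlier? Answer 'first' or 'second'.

Converting both to JDN: 2332902 vs 2327496; the smaller is the second.

second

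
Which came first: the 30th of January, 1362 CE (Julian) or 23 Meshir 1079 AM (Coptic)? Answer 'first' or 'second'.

The two dates have Julian Day Numbers 2218558 and 2218941 respectively.
Since 2218558 < 2218941, the first date comes first.

first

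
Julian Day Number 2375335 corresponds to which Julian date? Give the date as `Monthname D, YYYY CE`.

JDN 2375335 is 6 May 1791 in the Gregorian calendar.
In the Julian calendar that day is April 25, 1791 CE.

April 25, 1791 CE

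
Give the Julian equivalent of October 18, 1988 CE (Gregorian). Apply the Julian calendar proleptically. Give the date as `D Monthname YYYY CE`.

For dates in this range the Gregorian date is 13 days ahead of the Julian.
18 October 1988 Gregorian − 13 days → 5 October 1988 Julian.

5 October 1988 CE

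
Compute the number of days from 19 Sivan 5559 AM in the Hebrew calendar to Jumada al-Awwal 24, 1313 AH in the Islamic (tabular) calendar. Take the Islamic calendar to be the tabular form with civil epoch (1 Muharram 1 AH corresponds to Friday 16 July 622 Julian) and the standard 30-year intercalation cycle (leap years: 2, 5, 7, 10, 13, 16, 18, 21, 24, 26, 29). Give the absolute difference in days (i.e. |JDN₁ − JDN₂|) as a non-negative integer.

First date → JDN 2378304; second date → JDN 2413510.
The interval is |2378304 − 2413510| = 35206 days.

35206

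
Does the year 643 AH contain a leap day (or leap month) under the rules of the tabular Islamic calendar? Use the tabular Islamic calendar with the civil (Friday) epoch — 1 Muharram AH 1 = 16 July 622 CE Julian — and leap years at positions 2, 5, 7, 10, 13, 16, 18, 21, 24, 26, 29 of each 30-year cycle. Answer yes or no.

Year 643 AH is year 13 of its 30-year cycle; leap positions are 2, 5, 7, 10, 13, 16, 18, 21, 24, 26, 29, so it is a leap year (355 days).

yes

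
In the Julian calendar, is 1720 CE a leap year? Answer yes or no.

1720 mod 4 = 0, so it is a leap year in the Julian calendar.

yes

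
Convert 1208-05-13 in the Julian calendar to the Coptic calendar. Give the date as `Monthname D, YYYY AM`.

Both dates share Julian Day Number 2162413; in the Coptic calendar that is 18 Pashons 924 AM.

Pashons 18, 924 AM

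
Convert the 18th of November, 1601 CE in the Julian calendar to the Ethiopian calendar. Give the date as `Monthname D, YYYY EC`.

Julian Day Number of the source date = 2306145.
Converting JDN 2306145 to the Ethiopian calendar gives 22 Hidar 1594 EC.

Hidar 22, 1594 EC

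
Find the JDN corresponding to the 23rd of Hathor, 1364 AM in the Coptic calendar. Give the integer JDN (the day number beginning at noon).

2322948

In the Gregorian calendar the same day is 30 November 1647.
JDN 2299161 is 15 October 1582 CE (Gregorian); the target day is +23787 days from there, so JDN = 2322948.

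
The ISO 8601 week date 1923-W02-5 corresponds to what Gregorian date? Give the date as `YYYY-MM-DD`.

ISO week 1 of 1923 is the week containing the first Thursday of 1923.
Week 2, day 5 (Friday) lands on 1923-01-12.

1923-01-12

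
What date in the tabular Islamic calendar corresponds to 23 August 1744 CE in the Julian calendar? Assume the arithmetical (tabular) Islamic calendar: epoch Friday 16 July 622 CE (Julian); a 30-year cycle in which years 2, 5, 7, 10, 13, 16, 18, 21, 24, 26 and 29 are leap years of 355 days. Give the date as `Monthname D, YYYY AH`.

Rajab 25, 1157 AH

The source date corresponds to 3 September 1744 in the Gregorian calendar (JDN 2358289).
That day falls on 25 Rajab 1157 AH in the tabular Islamic calendar.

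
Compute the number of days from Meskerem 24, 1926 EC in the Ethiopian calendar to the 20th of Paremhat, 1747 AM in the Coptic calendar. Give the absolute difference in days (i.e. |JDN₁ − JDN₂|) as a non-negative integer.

JDN of the first date = 2427350.
JDN of the second date = 2462955.
|2462955 − 2427350| = 35605.

35605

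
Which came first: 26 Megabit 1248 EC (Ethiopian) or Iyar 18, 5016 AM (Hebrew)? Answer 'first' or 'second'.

The two dates have Julian Day Numbers 2179893 and 2179946 respectively.
Since 2179893 < 2179946, the first date comes first.

first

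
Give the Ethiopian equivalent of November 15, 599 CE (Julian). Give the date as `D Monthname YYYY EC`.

18 Hidar 592 EC

Julian Day Number of the source date = 1940161.
Converting JDN 1940161 to the Ethiopian calendar gives 18 Hidar 592 EC.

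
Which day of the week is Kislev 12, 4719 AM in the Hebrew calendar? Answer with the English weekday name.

This is JDN 2071297 (1 December 958 Gregorian).
Since JDN mod 7 = 4 (0 = Monday), the day is Friday.

Friday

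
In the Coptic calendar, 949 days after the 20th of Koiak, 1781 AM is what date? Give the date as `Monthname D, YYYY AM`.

The starting date is JDN 2475284; 2475284 + 949 = 2476233.
JDN 2476233 corresponds to Epip 29, 1783 AM.

Epip 29, 1783 AM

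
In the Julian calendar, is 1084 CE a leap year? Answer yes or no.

1084 mod 4 = 0, so it is a leap year in the Julian calendar.

yes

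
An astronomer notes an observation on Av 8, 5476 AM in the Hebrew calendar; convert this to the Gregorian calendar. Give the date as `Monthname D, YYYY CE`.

Julian Day Number of the source date = 2348024.
Converting JDN 2348024 to the Gregorian calendar gives 27 July 1716 CE.

July 27, 1716 CE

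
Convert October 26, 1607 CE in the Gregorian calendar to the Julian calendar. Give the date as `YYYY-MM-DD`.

1607-10-16

The Julian–Gregorian offset here is 10 days (Julian trailing).
26 October 1607 Gregorian − 10 days → 16 October 1607 Julian.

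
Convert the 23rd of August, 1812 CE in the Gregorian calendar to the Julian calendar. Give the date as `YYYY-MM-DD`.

The Julian–Gregorian offset here is 12 days (Julian trailing).
23 August 1812 Gregorian − 12 days → 11 August 1812 Julian.

1812-08-11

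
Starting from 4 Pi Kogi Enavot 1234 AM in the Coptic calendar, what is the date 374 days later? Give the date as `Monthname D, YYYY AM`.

Thout 7, 1236 AM

JDN of 4 Pi Kogi Enavot 1234 AM = 2275746.
2275746 + 374 = 2276120.
JDN 2276120 in the Coptic calendar is Thout 7, 1236 AM.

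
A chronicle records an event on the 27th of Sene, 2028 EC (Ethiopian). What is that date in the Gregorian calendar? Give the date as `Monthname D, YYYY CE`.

July 4, 2036 CE

Both dates share Julian Day Number 2464879; in the Gregorian calendar that is 4 July 2036 CE.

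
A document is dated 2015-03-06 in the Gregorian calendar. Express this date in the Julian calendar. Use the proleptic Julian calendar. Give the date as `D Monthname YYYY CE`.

For dates in this range the Gregorian date is 13 days ahead of the Julian.
6 March 2015 Gregorian − 13 days → 21 February 2015 Julian.

21 February 2015 CE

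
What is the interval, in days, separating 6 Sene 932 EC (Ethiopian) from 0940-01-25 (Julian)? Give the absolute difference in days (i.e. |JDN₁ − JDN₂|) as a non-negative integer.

JDN of the first date = 2064544.
JDN of the second date = 2064417.
|2064417 − 2064544| = 127.

127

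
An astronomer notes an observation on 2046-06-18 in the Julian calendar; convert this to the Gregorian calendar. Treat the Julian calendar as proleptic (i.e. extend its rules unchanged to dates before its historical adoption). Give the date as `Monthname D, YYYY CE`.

July 1, 2046 CE

At this point the Julian calendar is 13 days behind the Gregorian.
18 June 2046 Julian + 13 days → 1 July 2046 Gregorian.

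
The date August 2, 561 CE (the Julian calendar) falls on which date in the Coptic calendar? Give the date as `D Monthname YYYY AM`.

9 Mesori 277 AM

Both dates share Julian Day Number 1926177; in the Coptic calendar that is 9 Mesori 277 AM.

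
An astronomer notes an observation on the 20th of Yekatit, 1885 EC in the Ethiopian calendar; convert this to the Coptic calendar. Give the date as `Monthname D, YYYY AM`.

Meshir 20, 1609 AM

The source date corresponds to 26 February 1893 in the Gregorian calendar (JDN 2412521).
That day falls on 20 Meshir 1609 AM in the Coptic calendar.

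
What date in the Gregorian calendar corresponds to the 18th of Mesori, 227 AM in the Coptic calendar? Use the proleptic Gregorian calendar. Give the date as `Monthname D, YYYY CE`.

Both dates share Julian Day Number 1907923; in the Gregorian calendar that is 13 August 511 CE.

August 13, 511 CE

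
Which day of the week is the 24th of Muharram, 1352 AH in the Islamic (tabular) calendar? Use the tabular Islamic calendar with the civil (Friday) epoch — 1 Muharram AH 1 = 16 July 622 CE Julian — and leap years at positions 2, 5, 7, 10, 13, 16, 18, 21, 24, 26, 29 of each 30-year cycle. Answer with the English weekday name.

Friday

This is JDN 2427212 (19 May 1933 Gregorian).
2427212 ≡ 4 (mod 7); counting from Monday = 0 gives Friday.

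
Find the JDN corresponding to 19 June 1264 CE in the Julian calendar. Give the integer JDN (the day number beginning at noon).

In the proleptic Gregorian calendar the same day is 26 June 1264.
JDN 2400001 is 17 November 1858 CE (Gregorian), MJD 0; the target day is −217097 days from there, so JDN = 2182904.

2182904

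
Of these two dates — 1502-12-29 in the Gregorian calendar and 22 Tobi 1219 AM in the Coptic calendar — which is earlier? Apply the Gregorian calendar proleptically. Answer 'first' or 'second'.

first

Converting both to JDN: 2270016 vs 2270045; the smaller is the first.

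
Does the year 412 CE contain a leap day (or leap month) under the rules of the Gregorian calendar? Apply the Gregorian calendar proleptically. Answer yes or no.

yes

412 is divisible by 4 and not by 100, so it is a leap year.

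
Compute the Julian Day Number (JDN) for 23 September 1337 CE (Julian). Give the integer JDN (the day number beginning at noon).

In the proleptic Gregorian calendar the same day is 1 October 1337.
JDN 2451545 is 1 January 2000 CE (Gregorian); the target day is −241882 days from there, so JDN = 2209663.

2209663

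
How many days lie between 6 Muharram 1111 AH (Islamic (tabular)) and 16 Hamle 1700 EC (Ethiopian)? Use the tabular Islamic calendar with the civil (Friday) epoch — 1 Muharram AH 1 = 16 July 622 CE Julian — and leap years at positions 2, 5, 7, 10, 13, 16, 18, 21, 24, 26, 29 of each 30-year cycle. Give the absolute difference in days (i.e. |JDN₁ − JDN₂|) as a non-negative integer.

3304

JDN of the first date = 2341792.
JDN of the second date = 2345096.
|2345096 − 2341792| = 3304.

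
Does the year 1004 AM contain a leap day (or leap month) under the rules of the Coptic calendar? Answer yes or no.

1004 mod 4 = 0; in the Coptic calendar a year is leap when year mod 4 = 3, so it is a common year.

no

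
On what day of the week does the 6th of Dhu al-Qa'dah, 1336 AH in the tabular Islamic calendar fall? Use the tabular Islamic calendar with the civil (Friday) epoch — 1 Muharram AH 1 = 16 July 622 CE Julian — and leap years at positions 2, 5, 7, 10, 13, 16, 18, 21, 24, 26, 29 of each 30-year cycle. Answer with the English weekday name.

Tuesday

In the Gregorian calendar this is 13 August 1918 (JDN 2421819).
Since JDN mod 7 = 1 (0 = Monday), the day is Tuesday.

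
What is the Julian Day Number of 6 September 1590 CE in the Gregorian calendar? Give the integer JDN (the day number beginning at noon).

2302044

JDN 2451545 is 1 January 2000 CE (Gregorian); the target day is −149501 days from there, so JDN = 2302044.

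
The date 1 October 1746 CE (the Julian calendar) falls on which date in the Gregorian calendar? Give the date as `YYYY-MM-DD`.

1746-10-12

For dates in this range the Gregorian date is 11 days ahead of the Julian.
1 October 1746 Julian + 11 days → 12 October 1746 Gregorian.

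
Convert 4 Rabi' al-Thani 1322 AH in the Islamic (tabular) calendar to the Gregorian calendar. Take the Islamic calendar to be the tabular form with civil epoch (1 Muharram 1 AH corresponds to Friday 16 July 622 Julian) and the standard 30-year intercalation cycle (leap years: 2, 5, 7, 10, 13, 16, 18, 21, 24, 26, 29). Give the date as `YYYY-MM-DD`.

Both dates share Julian Day Number 2416650; in the Gregorian calendar that is 18 June 1904 CE.

1904-06-18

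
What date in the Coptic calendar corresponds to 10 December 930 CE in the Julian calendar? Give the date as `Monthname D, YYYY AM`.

The source date corresponds to 15 December 930 in the proleptic Gregorian calendar (JDN 2061084).
That day falls on 14 Koiak 647 AM in the Coptic calendar.

Koiak 14, 647 AM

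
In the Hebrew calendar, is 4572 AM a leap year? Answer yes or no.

Hebrew year 4572 is year 12 of its 19-year Metonic cycle; leap years are at positions 3, 6, 8, 11, 14, 17, 19, so it is a common year (12 months).

no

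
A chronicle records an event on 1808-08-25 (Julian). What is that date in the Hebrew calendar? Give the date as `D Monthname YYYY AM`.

14 Elul 5568 AM

Both dates share Julian Day Number 2381667; in the Hebrew calendar that is 14 Elul 5568 AM.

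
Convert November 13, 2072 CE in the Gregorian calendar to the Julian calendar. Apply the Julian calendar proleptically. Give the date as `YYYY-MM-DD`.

2072-10-31

For dates in this range the Gregorian date is 13 days ahead of the Julian.
13 November 2072 Gregorian − 13 days → 31 October 2072 Julian.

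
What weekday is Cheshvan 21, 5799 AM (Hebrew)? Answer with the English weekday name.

Friday

In the Gregorian calendar this is 19 November 2038 (JDN 2465747).
Since JDN mod 7 = 4 (0 = Monday), the day is Friday.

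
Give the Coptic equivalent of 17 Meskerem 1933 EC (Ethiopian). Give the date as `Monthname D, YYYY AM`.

Thout 17, 1657 AM

Julian Day Number of the source date = 2429900.
Converting JDN 2429900 to the Coptic calendar gives 17 Thout 1657 AM.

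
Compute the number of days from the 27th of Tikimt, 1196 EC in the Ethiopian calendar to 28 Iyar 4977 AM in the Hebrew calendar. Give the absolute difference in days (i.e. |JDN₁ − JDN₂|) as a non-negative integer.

4943

First date → JDN 2160751; second date → JDN 2165694.
The interval is |2160751 − 2165694| = 4943 days.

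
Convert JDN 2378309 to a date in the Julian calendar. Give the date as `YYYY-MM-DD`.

1799-06-16

JDN 2378309 is 27 June 1799 in the Gregorian calendar.
In the Julian calendar that day is 1799-06-16.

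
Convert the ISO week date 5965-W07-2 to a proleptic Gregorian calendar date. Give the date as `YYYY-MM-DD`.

ISO week 1 of 5965 is the week containing the first Thursday of 5965.
Week 7, day 2 (Tuesday) lands on 5965-02-16.

5965-02-16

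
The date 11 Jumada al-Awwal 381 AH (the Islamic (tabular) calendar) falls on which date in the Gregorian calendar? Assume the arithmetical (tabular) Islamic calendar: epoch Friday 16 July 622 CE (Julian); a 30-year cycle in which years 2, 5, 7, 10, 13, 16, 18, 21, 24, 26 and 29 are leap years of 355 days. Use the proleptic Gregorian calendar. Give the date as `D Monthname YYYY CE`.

31 July 991 CE

Julian Day Number of the source date = 2083227.
Converting JDN 2083227 to the Gregorian calendar gives 31 July 991 CE.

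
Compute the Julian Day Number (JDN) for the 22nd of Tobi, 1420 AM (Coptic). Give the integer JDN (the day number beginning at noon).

2343461

In the Gregorian calendar the same day is 29 January 1704.
JDN 2299161 is 15 October 1582 CE (Gregorian); the target day is +44300 days from there, so JDN = 2343461.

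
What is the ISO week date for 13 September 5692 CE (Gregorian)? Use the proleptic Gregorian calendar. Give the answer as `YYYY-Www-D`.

5692-W37-6

The weekday is Saturday (ISO weekday 6).
That Saturday belongs to ISO week 37 of ISO year 5692.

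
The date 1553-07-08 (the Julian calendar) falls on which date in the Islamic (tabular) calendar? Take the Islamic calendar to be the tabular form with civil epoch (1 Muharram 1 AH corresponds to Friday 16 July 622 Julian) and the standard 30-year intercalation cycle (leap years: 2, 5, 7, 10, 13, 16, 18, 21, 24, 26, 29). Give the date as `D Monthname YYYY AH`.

26 Rajab 960 AH

Both dates share Julian Day Number 2288480; in the tabular Islamic calendar that is 26 Rajab 960 AH.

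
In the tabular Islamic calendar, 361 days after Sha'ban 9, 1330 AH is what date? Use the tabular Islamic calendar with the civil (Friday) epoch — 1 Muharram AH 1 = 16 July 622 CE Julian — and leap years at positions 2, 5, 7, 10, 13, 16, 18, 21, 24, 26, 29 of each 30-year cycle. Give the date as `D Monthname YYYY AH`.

15 Sha'ban 1331 AH

The starting date is JDN 2419608; 2419608 + 361 = 2419969.
JDN 2419969 corresponds to 15 Sha'ban 1331 AH.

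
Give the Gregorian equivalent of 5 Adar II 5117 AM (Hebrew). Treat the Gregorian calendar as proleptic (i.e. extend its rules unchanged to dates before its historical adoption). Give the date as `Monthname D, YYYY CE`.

Both dates share Julian Day Number 2216759; in the Gregorian calendar that is 6 March 1357 CE.

March 6, 1357 CE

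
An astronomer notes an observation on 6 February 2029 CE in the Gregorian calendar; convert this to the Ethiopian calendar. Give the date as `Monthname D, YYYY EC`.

Tir 29, 2021 EC

Julian Day Number of the source date = 2462174.
Converting JDN 2462174 to the Ethiopian calendar gives 29 Tir 2021 EC.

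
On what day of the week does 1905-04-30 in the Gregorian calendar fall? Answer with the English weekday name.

Since JDN mod 7 = 6 (0 = Monday), the day is Sunday.

Sunday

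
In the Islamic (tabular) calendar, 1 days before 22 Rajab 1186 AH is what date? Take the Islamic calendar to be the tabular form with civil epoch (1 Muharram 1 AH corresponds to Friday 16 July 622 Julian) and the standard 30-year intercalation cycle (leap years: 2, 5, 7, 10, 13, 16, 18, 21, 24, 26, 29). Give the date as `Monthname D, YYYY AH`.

The starting date is JDN 2368562; 2368562 − 1 = 2368561.
JDN 2368561 corresponds to Rajab 21, 1186 AH.

Rajab 21, 1186 AH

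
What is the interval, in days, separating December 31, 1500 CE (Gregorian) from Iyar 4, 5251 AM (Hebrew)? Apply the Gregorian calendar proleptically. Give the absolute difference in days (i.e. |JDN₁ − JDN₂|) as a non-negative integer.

3539

First date → JDN 2269288; second date → JDN 2265749.
The interval is |2269288 − 2265749| = 3539 days.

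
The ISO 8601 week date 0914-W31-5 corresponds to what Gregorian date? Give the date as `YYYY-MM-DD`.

0914-08-03

ISO week 1 of 914 is the week containing the first Thursday of 914.
Week 31, day 5 (Friday) lands on 0914-08-03.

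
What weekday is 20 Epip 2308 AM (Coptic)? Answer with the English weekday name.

Tuesday

This is JDN 2667981 (31 July 2592 Gregorian).
2667981 ≡ 1 (mod 7); counting from Monday = 0 gives Tuesday.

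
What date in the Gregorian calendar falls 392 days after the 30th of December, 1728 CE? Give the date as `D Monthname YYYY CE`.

26 January 1730 CE

The starting date is JDN 2352563; 2352563 + 392 = 2352955.
JDN 2352955 corresponds to 26 January 1730 CE.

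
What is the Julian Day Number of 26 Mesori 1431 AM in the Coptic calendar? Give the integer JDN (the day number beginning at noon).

Equivalently 30 August 1715 (Gregorian).
JDN 2400001 is 17 November 1858 CE (Gregorian), MJD 0; the target day is −52309 days from there, so JDN = 2347692.

2347692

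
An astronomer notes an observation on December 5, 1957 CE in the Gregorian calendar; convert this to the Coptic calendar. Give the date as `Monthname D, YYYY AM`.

Hathor 26, 1674 AM

Julian Day Number of the source date = 2436178.
Converting JDN 2436178 to the Coptic calendar gives 26 Hathor 1674 AM.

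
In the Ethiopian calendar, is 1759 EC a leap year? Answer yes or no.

1759 mod 4 = 3; in the Ethiopian calendar a year is leap when year mod 4 = 3, so it is a leap year.

yes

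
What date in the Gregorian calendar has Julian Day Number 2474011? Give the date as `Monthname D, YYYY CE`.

July 5, 2061 CE

Counting from JDN 2299161 = 15 Oct 1582 gives an offset of 174850 days.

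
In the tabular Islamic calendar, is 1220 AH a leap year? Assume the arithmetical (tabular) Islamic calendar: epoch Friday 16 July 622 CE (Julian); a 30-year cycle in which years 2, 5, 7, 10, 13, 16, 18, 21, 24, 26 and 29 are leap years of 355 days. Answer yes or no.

no

Year 1220 AH is year 20 of its 30-year cycle; leap positions are 2, 5, 7, 10, 13, 16, 18, 21, 24, 26, 29, so it is a common year (354 days).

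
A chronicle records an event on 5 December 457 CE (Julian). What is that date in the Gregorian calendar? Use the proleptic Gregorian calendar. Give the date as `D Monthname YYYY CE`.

For dates in this range the Gregorian date is 1 day ahead of the Julian.
5 December 457 Julian + 1 day → 6 December 457 Gregorian.

6 December 457 CE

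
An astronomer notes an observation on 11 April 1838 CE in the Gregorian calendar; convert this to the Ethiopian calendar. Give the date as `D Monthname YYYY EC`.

Julian Day Number of the source date = 2392476.
Converting JDN 2392476 to the Ethiopian calendar gives 4 Miyazya 1830 EC.

4 Miyazya 1830 EC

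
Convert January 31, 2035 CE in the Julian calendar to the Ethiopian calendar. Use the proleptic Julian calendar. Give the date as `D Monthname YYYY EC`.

Julian Day Number of the source date = 2464372.
Converting JDN 2464372 to the Ethiopian calendar gives 6 Yekatit 2027 EC.

6 Yekatit 2027 EC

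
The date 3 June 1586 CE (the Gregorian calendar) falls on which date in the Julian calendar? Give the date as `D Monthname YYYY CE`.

At this point the Julian calendar is 10 days behind the Gregorian.
3 June 1586 Gregorian − 10 days → 24 May 1586 Julian.

24 May 1586 CE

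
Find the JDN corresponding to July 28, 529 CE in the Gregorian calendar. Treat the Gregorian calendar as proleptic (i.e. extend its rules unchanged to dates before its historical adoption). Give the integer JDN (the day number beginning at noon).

JDN 2451545 is 1 January 2000 CE (Gregorian); the target day is −537063 days from there, so JDN = 1914482.

1914482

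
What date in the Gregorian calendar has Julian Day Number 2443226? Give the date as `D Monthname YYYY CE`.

23 March 1977 CE

Counting from JDN 2299161 = 15 Oct 1582 gives an offset of 144065 days.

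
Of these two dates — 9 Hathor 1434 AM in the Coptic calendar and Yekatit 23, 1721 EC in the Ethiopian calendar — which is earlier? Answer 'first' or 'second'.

first

Converting both to JDN: 2348501 vs 2352623; the smaller is the first.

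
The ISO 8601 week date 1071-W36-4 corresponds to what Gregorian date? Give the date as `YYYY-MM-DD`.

1071-09-07

ISO week 1 of 1071 is the week containing the first Thursday of 1071.
Week 36, day 4 (Thursday) lands on 1071-09-07.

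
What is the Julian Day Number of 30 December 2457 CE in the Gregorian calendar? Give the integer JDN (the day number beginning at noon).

2618825

JDN 2400001 is 17 November 1858 CE (Gregorian), MJD 0; the target day is +218824 days from there, so JDN = 2618825.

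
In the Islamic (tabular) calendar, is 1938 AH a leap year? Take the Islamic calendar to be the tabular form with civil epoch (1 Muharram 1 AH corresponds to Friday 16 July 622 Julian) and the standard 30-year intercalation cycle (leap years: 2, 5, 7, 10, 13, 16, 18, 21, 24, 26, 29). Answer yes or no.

Year 1938 AH is year 18 of its 30-year cycle; leap positions are 2, 5, 7, 10, 13, 16, 18, 21, 24, 26, 29, so it is a leap year (355 days).

yes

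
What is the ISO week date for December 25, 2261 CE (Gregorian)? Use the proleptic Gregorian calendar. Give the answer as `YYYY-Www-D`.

2261-W52-3

The weekday is Wednesday (ISO weekday 3).
That Wednesday belongs to ISO week 52 of ISO year 2261.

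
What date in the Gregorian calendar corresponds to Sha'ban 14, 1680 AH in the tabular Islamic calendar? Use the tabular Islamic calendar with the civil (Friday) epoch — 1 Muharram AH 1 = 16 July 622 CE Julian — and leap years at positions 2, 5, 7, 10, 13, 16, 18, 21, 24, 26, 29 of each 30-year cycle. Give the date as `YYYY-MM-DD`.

Both dates share Julian Day Number 2543642; in the Gregorian calendar that is 26 February 2252 CE.

2252-02-26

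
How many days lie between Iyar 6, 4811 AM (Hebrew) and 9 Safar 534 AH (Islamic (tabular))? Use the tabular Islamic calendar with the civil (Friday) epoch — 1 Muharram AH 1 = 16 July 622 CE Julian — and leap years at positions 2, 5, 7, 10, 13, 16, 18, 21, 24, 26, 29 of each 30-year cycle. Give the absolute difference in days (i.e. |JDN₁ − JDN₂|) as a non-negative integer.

First date → JDN 2105045; second date → JDN 2137355.
The interval is |2105045 − 2137355| = 32310 days.

32310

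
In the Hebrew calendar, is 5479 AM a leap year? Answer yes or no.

Hebrew year 5479 is year 7 of its 19-year Metonic cycle; leap years are at positions 3, 6, 8, 11, 14, 17, 19, so it is a common year (12 months).

no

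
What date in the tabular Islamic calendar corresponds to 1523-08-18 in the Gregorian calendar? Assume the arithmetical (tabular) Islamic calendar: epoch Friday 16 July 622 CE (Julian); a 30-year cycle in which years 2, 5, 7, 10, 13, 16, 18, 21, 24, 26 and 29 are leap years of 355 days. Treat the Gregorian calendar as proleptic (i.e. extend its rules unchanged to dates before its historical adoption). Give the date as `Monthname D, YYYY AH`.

Ramadan 26, 929 AH

Julian Day Number of the source date = 2277553.
Converting JDN 2277553 to the tabular Islamic calendar gives 26 Ramadan 929 AH.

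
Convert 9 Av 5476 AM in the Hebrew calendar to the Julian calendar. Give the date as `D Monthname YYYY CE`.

Both dates share Julian Day Number 2348025; in the Julian calendar that is 17 July 1716 CE.

17 July 1716 CE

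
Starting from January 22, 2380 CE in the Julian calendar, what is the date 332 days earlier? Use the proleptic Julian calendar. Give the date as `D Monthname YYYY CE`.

24 February 2379 CE

The starting date is JDN 2590374; 2590374 − 332 = 2590042.
JDN 2590042 corresponds to 24 February 2379 CE.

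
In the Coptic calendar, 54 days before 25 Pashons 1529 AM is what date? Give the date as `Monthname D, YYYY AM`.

Parmouti 1, 1529 AM

JDN of 25 Pashons 1529 AM = 2383396.
2383396 − 54 = 2383342.
JDN 2383342 in the Coptic calendar is Parmouti 1, 1529 AM.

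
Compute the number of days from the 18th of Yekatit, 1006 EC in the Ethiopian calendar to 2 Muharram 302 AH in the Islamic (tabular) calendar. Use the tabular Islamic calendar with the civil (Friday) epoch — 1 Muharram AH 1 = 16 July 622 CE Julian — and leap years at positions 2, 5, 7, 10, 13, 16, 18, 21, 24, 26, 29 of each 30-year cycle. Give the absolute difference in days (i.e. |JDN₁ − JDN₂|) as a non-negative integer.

First date → JDN 2091464; second date → JDN 2055105.
The interval is |2091464 − 2055105| = 36359 days.

36359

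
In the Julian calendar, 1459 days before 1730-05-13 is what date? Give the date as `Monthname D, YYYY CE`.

The starting date is JDN 2353073; 2353073 − 1459 = 2351614.
JDN 2351614 corresponds to May 15, 1726 CE.

May 15, 1726 CE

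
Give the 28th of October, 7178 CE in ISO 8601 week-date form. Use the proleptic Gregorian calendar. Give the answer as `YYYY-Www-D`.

7178-W43-6

The weekday is Saturday (ISO weekday 6).
That Saturday belongs to ISO week 43 of ISO year 7178.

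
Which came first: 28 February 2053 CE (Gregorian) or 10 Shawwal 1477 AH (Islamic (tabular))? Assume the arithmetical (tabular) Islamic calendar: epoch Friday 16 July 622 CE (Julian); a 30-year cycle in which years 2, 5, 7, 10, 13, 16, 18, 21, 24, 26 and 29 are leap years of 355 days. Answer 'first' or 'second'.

First date → JDN 2470962; second date → JDN 2471760.
JDN 2470962 < JDN 2471760, so the first date is earlier.

first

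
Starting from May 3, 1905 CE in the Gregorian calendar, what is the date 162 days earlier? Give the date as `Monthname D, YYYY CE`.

The starting date is JDN 2416969; 2416969 − 162 = 2416807.
JDN 2416807 corresponds to November 22, 1904 CE.

November 22, 1904 CE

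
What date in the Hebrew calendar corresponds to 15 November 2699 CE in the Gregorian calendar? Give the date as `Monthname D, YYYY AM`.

Cheshvan 29, 6460 AM

Julian Day Number of the source date = 2707168.
Converting JDN 2707168 to the Hebrew calendar gives 29 Cheshvan 6460 AM.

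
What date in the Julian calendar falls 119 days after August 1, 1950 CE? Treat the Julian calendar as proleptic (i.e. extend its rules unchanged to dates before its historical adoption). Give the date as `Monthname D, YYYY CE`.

Counting 119 days forward from JDN 2433508 reaches JDN 2433627, which is November 28, 1950 CE.

November 28, 1950 CE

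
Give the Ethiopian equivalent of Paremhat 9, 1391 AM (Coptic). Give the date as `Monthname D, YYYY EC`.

Both dates share Julian Day Number 2332915; in the Ethiopian calendar that is 9 Megabit 1667 EC.

Megabit 9, 1667 EC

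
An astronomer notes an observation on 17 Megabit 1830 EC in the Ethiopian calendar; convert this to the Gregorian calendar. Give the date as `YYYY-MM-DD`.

Julian Day Number of the source date = 2392459.
Converting JDN 2392459 to the Gregorian calendar gives 25 March 1838 CE.

1838-03-25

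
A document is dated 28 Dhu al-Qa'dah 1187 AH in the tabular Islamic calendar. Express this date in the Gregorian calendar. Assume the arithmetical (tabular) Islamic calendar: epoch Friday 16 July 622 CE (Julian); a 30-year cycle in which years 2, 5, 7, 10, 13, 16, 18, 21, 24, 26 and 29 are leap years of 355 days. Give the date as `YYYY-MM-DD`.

Julian Day Number of the source date = 2369041.
Converting JDN 2369041 to the Gregorian calendar gives 10 February 1774 CE.

1774-02-10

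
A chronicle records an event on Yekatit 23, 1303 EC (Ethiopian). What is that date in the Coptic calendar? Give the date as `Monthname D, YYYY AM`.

Meshir 23, 1027 AM

Julian Day Number of the source date = 2199948.
Converting JDN 2199948 to the Coptic calendar gives 23 Meshir 1027 AM.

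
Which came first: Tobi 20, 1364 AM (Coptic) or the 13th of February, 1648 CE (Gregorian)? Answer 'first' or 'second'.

first

First date → JDN 2323005; second date → JDN 2323023.
JDN 2323005 < JDN 2323023, so the first date is earlier.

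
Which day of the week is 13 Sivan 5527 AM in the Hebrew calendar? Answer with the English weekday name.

In the Gregorian calendar this is 10 June 1767 (JDN 2366604).
2366604 ≡ 2 (mod 7); counting from Monday = 0 gives Wednesday.

Wednesday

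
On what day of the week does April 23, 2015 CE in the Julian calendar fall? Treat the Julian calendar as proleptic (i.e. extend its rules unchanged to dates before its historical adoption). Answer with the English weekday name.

Wednesday

This is JDN 2457149 (6 May 2015 Gregorian).
Since JDN mod 7 = 2 (0 = Monday), the day is Wednesday.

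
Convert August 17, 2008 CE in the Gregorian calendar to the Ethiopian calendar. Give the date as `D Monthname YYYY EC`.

Julian Day Number of the source date = 2454696.
Converting JDN 2454696 to the Ethiopian calendar gives 11 Nehase 2000 EC.

11 Nehase 2000 EC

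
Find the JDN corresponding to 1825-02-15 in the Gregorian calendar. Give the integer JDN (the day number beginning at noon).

JDN 2299161 is 15 October 1582 CE (Gregorian); the target day is +88512 days from there, so JDN = 2387673.

2387673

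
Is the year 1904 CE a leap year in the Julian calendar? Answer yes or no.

1904 mod 4 = 0, so it is a leap year in the Julian calendar.

yes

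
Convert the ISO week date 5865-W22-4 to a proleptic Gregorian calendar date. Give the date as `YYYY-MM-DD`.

5865-06-01

ISO week 1 of 5865 is the week containing the first Thursday of 5865.
Week 22, day 4 (Thursday) lands on 5865-06-01.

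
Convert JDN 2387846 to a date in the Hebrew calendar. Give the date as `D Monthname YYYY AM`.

JDN 2387846 is 7 August 1825 in the Gregorian calendar.
In the Hebrew calendar that day is 23 Av 5585 AM.

23 Av 5585 AM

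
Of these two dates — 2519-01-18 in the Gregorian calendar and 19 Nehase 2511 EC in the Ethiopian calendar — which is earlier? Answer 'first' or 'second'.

Converting both to JDN: 2641123 vs 2641346; the smaller is the first.

first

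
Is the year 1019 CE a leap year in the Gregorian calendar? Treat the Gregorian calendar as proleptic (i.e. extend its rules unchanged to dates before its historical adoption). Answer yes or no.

1019 is not divisible by 4, so it is a common year.

no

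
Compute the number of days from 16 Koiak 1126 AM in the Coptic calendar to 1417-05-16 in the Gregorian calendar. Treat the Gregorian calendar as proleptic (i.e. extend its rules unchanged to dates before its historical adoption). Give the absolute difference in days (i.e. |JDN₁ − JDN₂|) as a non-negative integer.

2703

First date → JDN 2236041; second date → JDN 2238744.
The interval is |2236041 − 2238744| = 2703 days.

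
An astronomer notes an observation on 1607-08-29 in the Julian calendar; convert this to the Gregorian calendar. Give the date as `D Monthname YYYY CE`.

8 September 1607 CE

For dates in this range the Gregorian date is 10 days ahead of the Julian.
29 August 1607 Julian + 10 days → 8 September 1607 Gregorian.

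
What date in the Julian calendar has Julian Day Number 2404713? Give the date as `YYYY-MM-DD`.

The Gregorian equivalent of JDN 2404713 is 12 October 1871.
In the Julian calendar that day is 1871-09-30.

1871-09-30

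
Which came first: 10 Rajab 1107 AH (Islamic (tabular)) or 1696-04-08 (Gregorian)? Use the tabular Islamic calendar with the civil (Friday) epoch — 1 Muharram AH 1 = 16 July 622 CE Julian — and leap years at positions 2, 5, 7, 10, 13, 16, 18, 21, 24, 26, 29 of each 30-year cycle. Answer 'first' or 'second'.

The two dates have Julian Day Numbers 2340556 and 2340610 respectively.
Since 2340556 < 2340610, the first date comes first.

first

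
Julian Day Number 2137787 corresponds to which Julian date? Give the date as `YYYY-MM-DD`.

1140-12-10

The proleptic Gregorian equivalent of JDN 2137787 is 17 December 1140.
In the Julian calendar that day is 1140-12-10.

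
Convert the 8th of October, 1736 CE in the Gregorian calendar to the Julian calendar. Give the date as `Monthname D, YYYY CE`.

September 27, 1736 CE

The Julian–Gregorian offset here is 11 days (Julian trailing).
8 October 1736 Gregorian − 11 days → 27 September 1736 Julian.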